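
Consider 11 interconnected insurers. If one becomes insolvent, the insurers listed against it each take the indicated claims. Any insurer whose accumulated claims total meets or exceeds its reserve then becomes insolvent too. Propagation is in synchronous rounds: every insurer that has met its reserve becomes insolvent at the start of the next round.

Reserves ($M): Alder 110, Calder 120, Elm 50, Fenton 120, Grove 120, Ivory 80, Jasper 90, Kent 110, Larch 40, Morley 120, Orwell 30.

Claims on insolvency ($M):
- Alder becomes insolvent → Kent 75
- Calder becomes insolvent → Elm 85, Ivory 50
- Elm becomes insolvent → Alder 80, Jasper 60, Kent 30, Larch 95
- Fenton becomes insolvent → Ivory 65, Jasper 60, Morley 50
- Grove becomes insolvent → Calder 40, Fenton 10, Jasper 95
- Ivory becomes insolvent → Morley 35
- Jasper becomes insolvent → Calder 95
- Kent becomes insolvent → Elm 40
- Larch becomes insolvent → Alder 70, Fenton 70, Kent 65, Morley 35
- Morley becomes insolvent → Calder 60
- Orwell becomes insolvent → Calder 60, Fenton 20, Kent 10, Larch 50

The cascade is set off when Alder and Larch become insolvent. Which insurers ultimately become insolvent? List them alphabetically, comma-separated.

Alder, Kent, Larch

Round 1 — Alder, Larch become insolvent (initial).
  Fenton: +70 → 70 < 120
  Kent: +75+65 → 140 ≥ 110
  Morley: +35 → 35 < 120
Round 2 — Kent becomes insolvent.
  Elm: +40 → 40 < 50
No further insolvencies.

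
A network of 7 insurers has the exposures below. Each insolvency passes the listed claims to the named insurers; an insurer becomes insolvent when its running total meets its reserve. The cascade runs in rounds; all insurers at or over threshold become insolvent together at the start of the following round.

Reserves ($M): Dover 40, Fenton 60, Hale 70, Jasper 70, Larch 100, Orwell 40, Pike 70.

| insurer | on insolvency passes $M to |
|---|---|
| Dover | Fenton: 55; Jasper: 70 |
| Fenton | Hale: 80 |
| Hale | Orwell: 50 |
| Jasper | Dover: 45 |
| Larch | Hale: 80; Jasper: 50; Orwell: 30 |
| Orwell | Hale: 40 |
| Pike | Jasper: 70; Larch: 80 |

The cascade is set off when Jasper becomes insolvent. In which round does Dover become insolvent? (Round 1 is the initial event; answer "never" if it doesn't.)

Round 1 — Jasper becomes insolvent (initial).
  Dover: +45 → 45 ≥ 40
Round 2 — Dover becomes insolvent.
  Fenton: +55 → 55 < 60
No further insolvencies.

2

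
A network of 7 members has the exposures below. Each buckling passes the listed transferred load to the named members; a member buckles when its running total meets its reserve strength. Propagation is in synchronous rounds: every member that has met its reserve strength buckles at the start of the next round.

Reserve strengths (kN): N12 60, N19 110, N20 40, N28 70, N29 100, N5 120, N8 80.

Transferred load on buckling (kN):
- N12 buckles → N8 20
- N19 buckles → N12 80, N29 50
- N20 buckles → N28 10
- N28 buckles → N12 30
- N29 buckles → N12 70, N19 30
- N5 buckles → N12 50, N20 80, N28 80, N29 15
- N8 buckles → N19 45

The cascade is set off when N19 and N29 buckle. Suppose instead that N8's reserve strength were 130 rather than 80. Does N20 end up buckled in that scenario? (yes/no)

With N8's reserve strength at 130:
Round 1 — N19, N29 buckle (initial).
  N12: +80+70 → 150 ≥ 60
Round 2 — N12 buckles.
  N8: +20 → 20 < 130
No further bucklings.

no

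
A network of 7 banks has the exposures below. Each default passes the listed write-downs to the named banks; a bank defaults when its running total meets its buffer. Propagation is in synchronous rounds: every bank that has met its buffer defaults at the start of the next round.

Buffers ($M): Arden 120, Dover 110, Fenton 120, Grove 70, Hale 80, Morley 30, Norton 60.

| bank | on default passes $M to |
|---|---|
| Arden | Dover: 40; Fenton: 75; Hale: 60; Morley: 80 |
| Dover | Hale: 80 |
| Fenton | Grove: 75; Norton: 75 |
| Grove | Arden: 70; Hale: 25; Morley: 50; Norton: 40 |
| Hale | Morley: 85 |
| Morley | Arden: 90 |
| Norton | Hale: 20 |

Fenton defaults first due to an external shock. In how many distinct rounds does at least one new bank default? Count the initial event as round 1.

5

Round 1 — Fenton defaults (initial).
  Grove: +75 → 75 ≥ 70
  Norton: +75 → 75 ≥ 60
Round 2 — Grove, Norton default.
  Arden: +70 → 70 < 120
  Hale: +25+20 → 45 < 80
  Morley: +50 → 50 ≥ 30
Round 3 — Morley defaults.
  Arden: +90 → 160 ≥ 120
Round 4 — Arden defaults.
  Dover: +40 → 40 < 110
  Hale: +60 → 105 ≥ 80
Round 5 — Hale defaults.
No further defaults.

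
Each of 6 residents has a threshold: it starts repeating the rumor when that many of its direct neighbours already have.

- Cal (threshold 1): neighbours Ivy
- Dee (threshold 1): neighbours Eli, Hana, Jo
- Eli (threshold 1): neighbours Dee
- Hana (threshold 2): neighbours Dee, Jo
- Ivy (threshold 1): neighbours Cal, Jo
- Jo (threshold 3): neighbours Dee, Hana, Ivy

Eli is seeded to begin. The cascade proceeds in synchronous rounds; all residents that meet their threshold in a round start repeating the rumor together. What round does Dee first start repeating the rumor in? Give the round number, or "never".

2

Round 1 — Eli starts repeating the rumor (initial).
Round 2 — checking thresholds:
  Dee: 1 of 3 neighbours ≥ 1, starts repeating the rumor.
Round 3 — no new spreads; cascade stops.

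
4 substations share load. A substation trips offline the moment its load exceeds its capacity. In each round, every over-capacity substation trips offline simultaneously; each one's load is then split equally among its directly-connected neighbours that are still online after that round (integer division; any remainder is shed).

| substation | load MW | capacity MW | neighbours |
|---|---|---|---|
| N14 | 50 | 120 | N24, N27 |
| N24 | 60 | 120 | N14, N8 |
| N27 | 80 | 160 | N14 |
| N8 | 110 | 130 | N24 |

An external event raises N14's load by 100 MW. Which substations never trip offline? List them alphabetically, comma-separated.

Round 1 — N14 at 150 > 120. N14 trips offline.
  N14 sheds 150 MW to N24, N27: 75 each.
    N24: 60+75 = 135 > 120
    N27: 80+75 = 155 ≤ 160
Round 2 — N24 trips offline.
  N24 sheds 135 MW to N8: 135 each.
    N8: 110+135 = 245 > 130
Round 3 — N8 trips offline.
  N8 sheds 245 MW: no online neighbours, lost.
No further trips.

N27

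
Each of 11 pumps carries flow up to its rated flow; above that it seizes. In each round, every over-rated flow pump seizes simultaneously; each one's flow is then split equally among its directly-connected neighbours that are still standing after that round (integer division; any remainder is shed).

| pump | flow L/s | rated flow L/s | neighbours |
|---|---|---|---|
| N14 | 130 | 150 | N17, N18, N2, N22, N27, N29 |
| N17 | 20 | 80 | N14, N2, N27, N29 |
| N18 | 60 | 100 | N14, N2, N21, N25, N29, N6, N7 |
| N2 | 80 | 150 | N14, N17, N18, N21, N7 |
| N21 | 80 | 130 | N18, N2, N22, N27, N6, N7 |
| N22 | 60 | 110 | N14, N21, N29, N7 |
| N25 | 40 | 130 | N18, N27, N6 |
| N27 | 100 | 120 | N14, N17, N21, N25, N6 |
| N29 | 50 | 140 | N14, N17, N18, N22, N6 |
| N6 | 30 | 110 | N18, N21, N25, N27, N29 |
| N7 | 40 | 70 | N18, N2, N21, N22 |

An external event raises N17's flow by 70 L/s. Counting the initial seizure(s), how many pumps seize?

3

Round 1 — N17 at 90 > 80. N17 seizes.
  N17 sheds 90 L/s to N14, N2, N27, N29: 22 each (2 lost).
    N14: 130+22 = 152 > 150
    N2: 80+22 = 102 ≤ 150
    N27: 100+22 = 122 > 120
    N29: 50+22 = 72 ≤ 140
Round 2 — N14, N27 seize.
  N14 sheds 152 L/s to N18, N2, N22, N29: 38 each.
    N18: 60+38 = 98 ≤ 100
    N2: 102+38 = 140 ≤ 150
    N22: 60+38 = 98 ≤ 110
    N29: 72+38 = 110 ≤ 140
  N27 sheds 122 L/s to N21, N25, N6: 40 each (2 lost).
    N21: 80+40 = 120 ≤ 130
    N25: 40+40 = 80 ≤ 130
    N6: 30+40 = 70 ≤ 110
No further seizures.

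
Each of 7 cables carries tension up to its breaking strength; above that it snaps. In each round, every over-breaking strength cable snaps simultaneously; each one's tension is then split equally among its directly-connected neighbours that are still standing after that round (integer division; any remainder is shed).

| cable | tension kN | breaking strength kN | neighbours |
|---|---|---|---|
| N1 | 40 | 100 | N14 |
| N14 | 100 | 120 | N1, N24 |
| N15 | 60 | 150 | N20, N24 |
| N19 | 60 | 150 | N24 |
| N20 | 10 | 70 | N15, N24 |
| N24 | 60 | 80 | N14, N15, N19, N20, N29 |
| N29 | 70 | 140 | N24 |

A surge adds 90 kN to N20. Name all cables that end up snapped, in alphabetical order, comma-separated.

N1, N14, N20, N24

Round 1 — N20 at 100 > 70. N20 snaps.
  N20 sheds 100 kN to N15, N24: 50 each.
    N15: 60+50 = 110 ≤ 150
    N24: 60+50 = 110 > 80
Round 2 — N24 snaps.
  N24 sheds 110 kN to N14, N15, N19, N29: 27 each (2 lost).
    N14: 100+27 = 127 > 120
    N15: 110+27 = 137 ≤ 150
    N19: 60+27 = 87 ≤ 150
    N29: 70+27 = 97 ≤ 140
Round 3 — N14 snaps.
  N14 sheds 127 kN to N1: 127 each.
    N1: 40+127 = 167 > 100
Round 4 — N1 snaps.
  N1 sheds 167 kN: no online neighbours, lost.
No further breaks.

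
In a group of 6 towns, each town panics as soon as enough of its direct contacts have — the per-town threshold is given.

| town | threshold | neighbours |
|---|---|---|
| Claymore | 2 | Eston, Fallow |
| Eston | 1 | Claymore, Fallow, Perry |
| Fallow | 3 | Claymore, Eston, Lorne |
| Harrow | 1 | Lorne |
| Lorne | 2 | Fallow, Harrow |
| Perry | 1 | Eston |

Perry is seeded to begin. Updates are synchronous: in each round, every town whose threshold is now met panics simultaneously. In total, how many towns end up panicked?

2

Round 1 — Perry panics (initial).
Round 2 — checking thresholds:
  Eston: 1 of 3 neighbours ≥ 1, panics.
Round 3 — no new panics; cascade stops.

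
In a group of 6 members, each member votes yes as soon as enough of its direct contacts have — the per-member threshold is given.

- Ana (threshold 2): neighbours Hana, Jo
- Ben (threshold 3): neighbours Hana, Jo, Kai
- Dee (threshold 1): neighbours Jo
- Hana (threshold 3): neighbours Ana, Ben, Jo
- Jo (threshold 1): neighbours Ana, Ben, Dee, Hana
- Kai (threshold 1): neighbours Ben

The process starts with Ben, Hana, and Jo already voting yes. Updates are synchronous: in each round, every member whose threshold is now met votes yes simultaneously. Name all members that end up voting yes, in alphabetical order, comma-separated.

Round 1 — Ben, Hana, Jo vote yes (initial).
Round 2 — checking thresholds:
  Ana: 2 of 2 neighbours ≥ 2, votes yes.
  Dee: 1 of 1 neighbours ≥ 1, votes yes.
  Kai: 1 of 1 neighbours ≥ 1, votes yes.
Round 3 — no new yes votes; cascade stops.

Ana, Ben, Dee, Hana, Jo, Kai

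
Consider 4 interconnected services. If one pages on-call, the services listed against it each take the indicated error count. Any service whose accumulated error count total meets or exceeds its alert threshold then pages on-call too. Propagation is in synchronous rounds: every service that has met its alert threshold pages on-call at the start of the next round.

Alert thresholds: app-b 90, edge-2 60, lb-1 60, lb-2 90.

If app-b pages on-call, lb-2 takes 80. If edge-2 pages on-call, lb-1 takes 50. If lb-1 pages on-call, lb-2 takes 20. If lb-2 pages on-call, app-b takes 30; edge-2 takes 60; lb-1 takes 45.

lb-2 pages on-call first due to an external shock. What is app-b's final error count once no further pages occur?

Round 1 — lb-2 pages on-call (initial).
  app-b: +30 → 30 < 90
  edge-2: +60 → 60 ≥ 60
  lb-1: +45 → 45 < 60
Round 2 — edge-2 pages on-call.
  lb-1: +50 → 95 ≥ 60
Round 3 — lb-1 pages on-call.
No further pages.

30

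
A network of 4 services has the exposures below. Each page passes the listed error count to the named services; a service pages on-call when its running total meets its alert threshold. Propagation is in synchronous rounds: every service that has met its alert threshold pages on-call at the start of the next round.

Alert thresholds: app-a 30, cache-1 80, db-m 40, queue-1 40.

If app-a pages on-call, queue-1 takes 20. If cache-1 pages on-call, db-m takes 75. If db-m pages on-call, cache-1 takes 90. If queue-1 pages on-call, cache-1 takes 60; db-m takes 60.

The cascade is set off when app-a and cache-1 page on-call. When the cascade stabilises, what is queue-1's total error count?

Round 1 — app-a, cache-1 page on-call (initial).
  db-m: +75 → 75 ≥ 40
  queue-1: +20 → 20 < 40
Round 2 — db-m pages on-call.
No further pages.

20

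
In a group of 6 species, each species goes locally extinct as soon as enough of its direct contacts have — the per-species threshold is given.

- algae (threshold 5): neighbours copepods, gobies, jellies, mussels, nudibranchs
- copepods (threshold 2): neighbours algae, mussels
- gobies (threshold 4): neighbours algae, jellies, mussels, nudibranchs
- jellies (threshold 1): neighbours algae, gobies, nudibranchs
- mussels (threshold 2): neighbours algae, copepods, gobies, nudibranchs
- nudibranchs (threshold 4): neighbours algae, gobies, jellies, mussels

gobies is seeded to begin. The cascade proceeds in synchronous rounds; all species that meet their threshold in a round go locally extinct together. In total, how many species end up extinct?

Round 1 — gobies goes locally extinct (initial).
Round 2 — checking thresholds:
  algae: 1 of 5 neighbours < 5, below threshold.
  jellies: 1 of 3 neighbours ≥ 1, goes locally extinct.
  mussels: 1 of 4 neighbours < 2, below threshold.
  nudibranchs: 1 of 4 neighbours < 4, below threshold.
Round 3 — no new extinctions; cascade stops.

2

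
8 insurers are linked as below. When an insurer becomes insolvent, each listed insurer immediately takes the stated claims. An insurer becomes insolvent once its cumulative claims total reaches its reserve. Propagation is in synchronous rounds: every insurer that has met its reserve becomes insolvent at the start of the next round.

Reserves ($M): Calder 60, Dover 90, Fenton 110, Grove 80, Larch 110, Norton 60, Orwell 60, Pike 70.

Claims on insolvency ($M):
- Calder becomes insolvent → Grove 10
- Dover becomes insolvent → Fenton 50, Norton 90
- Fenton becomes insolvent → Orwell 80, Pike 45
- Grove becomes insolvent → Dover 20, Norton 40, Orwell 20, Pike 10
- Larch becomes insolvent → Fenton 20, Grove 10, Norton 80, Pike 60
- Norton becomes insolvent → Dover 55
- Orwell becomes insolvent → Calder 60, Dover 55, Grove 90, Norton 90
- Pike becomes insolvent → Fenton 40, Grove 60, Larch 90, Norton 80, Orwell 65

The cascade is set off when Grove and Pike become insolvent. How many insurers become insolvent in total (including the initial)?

6

Round 1 — Grove, Pike become insolvent (initial).
  Dover: +20 → 20 < 90
  Fenton: +40 → 40 < 110
  Larch: +90 → 90 < 110
  Norton: +40+80 → 120 ≥ 60
  Orwell: +20+65 → 85 ≥ 60
Round 2 — Norton, Orwell become insolvent.
  Calder: +60 → 60 ≥ 60
  Dover: +55+55 → 130 ≥ 90
Round 3 — Calder, Dover become insolvent.
  Fenton: +50 → 90 < 110
No further insolvencies.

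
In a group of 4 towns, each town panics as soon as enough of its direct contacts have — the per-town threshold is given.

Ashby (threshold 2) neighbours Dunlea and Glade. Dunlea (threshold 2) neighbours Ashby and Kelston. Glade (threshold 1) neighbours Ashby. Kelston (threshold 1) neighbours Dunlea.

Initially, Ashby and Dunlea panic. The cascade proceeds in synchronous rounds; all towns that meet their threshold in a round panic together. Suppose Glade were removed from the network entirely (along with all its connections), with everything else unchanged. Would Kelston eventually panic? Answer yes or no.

With Glade removed:
Round 1 — Ashby, Dunlea panic (initial).
Round 2 — checking thresholds:
  Kelston: 1 of 1 neighbours ≥ 1, panics.
Round 3 — no new panics; cascade stops.

yes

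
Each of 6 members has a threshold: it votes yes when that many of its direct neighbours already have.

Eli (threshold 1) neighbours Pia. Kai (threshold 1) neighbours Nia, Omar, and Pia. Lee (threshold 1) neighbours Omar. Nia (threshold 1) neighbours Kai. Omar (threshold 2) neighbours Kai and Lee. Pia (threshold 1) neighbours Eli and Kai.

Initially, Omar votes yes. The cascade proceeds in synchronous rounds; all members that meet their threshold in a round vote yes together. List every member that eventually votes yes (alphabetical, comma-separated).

Round 1 — Omar votes yes (initial).
Round 2 — checking thresholds:
  Kai: 1 of 3 neighbours ≥ 1, votes yes.
  Lee: 1 of 1 neighbours ≥ 1, votes yes.
Round 3 — checking thresholds:
  Nia: 1 of 1 neighbours ≥ 1, votes yes.
  Pia: 1 of 2 neighbours ≥ 1, votes yes.
Round 4 — checking thresholds:
  Eli: 1 of 1 neighbours ≥ 1, votes yes.
Round 5 — no new yes votes; cascade stops.

Eli, Kai, Lee, Nia, Omar, Pia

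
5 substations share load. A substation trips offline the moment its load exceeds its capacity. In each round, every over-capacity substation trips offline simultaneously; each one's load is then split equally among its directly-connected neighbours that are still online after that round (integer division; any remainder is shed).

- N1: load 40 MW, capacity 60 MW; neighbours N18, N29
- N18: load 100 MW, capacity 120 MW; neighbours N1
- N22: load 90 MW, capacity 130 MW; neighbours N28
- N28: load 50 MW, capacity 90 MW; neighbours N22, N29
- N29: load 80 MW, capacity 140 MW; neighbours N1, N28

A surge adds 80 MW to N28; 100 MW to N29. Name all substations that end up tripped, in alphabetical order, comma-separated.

N1, N18, N22, N28, N29

Round 1 — N28 at 130 > 90; N29 at 180 > 140. N28, N29 trip offline.
  N28 sheds 130 MW to N22: 130 each.
    N22: 90+130 = 220 > 130
  N29 sheds 180 MW to N1: 180 each.
    N1: 40+180 = 220 > 60
Round 2 — N1, N22 trip offline.
  N1 sheds 220 MW to N18: 220 each.
    N18: 100+220 = 320 > 120
  N22 sheds 220 MW: no online neighbours, lost.
Round 3 — N18 trips offline.
  N18 sheds 320 MW: no online neighbours, lost.
No further trips.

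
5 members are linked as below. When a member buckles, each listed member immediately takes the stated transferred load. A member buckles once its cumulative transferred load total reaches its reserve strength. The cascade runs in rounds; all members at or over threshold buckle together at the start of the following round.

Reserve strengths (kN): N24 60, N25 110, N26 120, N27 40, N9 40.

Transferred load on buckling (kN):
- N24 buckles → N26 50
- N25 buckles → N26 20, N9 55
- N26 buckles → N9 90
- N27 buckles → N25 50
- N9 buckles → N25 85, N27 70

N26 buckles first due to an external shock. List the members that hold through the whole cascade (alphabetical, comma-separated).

N24

Round 1 — N26 buckles (initial).
  N9: +90 → 90 ≥ 40
Round 2 — N9 buckles.
  N25: +85 → 85 < 110
  N27: +70 → 70 ≥ 40
Round 3 — N27 buckles.
  N25: +50 → 135 ≥ 110
Round 4 — N25 buckles.
No further bucklings.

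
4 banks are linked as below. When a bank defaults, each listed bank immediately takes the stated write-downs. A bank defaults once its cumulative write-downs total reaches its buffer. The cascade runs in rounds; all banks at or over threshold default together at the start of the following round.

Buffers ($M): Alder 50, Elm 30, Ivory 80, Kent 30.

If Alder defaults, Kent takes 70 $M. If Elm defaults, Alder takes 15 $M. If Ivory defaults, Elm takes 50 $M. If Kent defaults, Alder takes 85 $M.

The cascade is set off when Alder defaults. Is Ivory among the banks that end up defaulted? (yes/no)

no

Round 1 — Alder defaults (initial).
  Kent: +70 → 70 ≥ 30
Round 2 — Kent defaults.
No further defaults.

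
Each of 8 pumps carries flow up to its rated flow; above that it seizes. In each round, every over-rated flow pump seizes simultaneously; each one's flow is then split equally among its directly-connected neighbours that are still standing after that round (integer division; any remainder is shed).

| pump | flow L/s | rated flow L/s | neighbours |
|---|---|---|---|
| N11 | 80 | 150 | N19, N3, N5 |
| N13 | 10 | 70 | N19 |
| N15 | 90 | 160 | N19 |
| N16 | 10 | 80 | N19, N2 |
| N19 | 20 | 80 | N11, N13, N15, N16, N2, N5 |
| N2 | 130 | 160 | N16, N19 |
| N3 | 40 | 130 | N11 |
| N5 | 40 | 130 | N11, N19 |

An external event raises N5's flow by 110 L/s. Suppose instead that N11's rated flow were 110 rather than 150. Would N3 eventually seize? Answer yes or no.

yes

With N11's rated flow at 110:
Round 1 — N5 at 150 > 130. N5 seizes.
  N5 sheds 150 L/s to N11, N19: 75 each.
    N11: 80+75 = 155 > 110
    N19: 20+75 = 95 > 80
Round 2 — N11, N19 seize.
  N11 sheds 155 L/s to N3: 155 each.
    N3: 40+155 = 195 > 130
  N19 sheds 95 L/s to N13, N15, N16, N2: 23 each (3 lost).
    N13: 10+23 = 33 ≤ 70
    N15: 90+23 = 113 ≤ 160
    N16: 10+23 = 33 ≤ 80
    N2: 130+23 = 153 ≤ 160
Round 3 — N3 seizes.
  N3 sheds 195 L/s: no online neighbours, lost.
No further seizures.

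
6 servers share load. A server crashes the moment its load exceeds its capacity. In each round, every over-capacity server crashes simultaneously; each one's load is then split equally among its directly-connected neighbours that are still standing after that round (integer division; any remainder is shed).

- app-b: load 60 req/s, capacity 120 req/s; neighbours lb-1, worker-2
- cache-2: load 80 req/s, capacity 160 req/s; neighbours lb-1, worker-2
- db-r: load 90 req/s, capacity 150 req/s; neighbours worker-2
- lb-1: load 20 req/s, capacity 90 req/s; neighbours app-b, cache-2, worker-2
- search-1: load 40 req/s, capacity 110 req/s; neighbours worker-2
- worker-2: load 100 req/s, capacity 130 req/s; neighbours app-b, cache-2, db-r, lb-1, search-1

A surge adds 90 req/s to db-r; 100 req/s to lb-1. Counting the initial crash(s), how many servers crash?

6

Round 1 — db-r at 180 > 150; lb-1 at 120 > 90. db-r, lb-1 crash.
  db-r sheds 180 req/s to worker-2: 180 each.
    worker-2: 100+180 = 280 > 130
  lb-1 sheds 120 req/s to app-b, cache-2, worker-2: 40 each.
    app-b: 60+40 = 100 ≤ 120
    cache-2: 80+40 = 120 ≤ 160
    worker-2: 280+40 = 320 > 130
Round 2 — worker-2 crashes.
  worker-2 sheds 320 req/s to app-b, cache-2, search-1: 106 each (2 lost).
    app-b: 100+106 = 206 > 120
    cache-2: 120+106 = 226 > 160
    search-1: 40+106 = 146 > 110
Round 3 — app-b, cache-2, search-1 crash.
  app-b sheds 206 req/s: no online neighbours, lost.
  cache-2 sheds 226 req/s: no online neighbours, lost.
  search-1 sheds 146 req/s: no online neighbours, lost.
No further crashes.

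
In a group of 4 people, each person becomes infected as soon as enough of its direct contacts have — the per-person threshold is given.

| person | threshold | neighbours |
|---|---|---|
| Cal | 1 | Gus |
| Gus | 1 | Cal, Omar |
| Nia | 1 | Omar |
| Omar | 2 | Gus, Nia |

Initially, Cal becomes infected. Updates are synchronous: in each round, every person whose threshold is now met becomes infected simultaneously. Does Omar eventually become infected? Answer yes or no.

Round 1 — Cal becomes infected (initial).
Round 2 — checking thresholds:
  Gus: 1 of 2 neighbours ≥ 1, becomes infected.
Round 3 — no new infections; cascade stops.

no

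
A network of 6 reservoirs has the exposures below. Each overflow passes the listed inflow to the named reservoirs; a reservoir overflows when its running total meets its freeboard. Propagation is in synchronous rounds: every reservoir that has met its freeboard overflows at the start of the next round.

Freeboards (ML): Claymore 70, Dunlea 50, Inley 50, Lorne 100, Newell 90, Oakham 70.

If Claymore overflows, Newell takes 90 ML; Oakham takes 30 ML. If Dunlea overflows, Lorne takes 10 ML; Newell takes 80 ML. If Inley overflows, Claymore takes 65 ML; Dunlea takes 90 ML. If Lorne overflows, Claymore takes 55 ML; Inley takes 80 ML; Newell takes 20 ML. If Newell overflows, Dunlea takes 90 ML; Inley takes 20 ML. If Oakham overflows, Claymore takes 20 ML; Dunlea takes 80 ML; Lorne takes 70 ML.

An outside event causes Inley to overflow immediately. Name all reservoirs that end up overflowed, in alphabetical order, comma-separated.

Round 1 — Inley overflows (initial).
  Claymore: +65 → 65 < 70
  Dunlea: +90 → 90 ≥ 50
Round 2 — Dunlea overflows.
  Lorne: +10 → 10 < 100
  Newell: +80 → 80 < 90
No further overflows.

Dunlea, Inley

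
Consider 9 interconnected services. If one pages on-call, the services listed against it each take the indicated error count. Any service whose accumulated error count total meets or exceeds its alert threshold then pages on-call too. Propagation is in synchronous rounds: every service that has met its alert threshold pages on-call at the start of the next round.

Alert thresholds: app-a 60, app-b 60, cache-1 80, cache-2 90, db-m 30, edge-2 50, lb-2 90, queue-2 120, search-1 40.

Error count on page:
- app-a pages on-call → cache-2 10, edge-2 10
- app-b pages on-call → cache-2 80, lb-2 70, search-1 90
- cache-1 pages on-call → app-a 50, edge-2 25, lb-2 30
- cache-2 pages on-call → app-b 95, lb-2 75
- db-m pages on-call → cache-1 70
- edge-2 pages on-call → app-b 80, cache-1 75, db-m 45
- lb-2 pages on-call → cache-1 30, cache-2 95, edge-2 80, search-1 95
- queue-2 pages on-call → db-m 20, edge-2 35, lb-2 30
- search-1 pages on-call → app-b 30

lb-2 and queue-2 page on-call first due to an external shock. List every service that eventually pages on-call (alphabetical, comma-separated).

app-b, cache-1, cache-2, db-m, edge-2, lb-2, queue-2, search-1

Round 1 — lb-2, queue-2 page on-call (initial).
  cache-1: +30 → 30 < 80
  cache-2: +95 → 95 ≥ 90
  db-m: +20 → 20 < 30
  edge-2: +80+35 → 115 ≥ 50
  search-1: +95 → 95 ≥ 40
Round 2 — cache-2, edge-2, search-1 page on-call.
  app-b: +95+80+30 → 205 ≥ 60
  cache-1: +75 → 105 ≥ 80
  db-m: +45 → 65 ≥ 30
Round 3 — app-b, cache-1, db-m page on-call.
  app-a: +50 → 50 < 60
No further pages.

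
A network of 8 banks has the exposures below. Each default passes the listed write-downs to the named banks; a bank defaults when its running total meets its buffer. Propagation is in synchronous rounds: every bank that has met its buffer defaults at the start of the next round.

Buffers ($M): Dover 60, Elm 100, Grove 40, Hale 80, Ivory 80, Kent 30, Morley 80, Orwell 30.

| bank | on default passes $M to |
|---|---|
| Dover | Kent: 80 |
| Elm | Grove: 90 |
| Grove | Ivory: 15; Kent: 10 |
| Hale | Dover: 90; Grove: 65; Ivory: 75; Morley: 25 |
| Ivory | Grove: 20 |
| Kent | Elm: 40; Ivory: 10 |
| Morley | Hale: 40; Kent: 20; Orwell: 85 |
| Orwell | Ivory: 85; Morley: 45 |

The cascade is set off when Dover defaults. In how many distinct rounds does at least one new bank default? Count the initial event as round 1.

Round 1 — Dover defaults (initial).
  Kent: +80 → 80 ≥ 30
Round 2 — Kent defaults.
  Elm: +40 → 40 < 100
  Ivory: +10 → 10 < 80
No further defaults.

2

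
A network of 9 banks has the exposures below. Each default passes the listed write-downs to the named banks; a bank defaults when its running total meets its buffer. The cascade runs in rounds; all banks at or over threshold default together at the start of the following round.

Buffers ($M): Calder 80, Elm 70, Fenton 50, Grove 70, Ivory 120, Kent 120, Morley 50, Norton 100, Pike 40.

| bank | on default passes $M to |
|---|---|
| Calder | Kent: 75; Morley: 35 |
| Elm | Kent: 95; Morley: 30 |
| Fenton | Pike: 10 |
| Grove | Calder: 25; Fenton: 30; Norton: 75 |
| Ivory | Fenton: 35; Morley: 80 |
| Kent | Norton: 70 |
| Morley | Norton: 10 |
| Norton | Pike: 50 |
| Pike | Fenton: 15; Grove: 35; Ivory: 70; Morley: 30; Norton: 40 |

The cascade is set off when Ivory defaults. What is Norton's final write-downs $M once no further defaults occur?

10

Round 1 — Ivory defaults (initial).
  Fenton: +35 → 35 < 50
  Morley: +80 → 80 ≥ 50
Round 2 — Morley defaults.
  Norton: +10 → 10 < 100
No further defaults.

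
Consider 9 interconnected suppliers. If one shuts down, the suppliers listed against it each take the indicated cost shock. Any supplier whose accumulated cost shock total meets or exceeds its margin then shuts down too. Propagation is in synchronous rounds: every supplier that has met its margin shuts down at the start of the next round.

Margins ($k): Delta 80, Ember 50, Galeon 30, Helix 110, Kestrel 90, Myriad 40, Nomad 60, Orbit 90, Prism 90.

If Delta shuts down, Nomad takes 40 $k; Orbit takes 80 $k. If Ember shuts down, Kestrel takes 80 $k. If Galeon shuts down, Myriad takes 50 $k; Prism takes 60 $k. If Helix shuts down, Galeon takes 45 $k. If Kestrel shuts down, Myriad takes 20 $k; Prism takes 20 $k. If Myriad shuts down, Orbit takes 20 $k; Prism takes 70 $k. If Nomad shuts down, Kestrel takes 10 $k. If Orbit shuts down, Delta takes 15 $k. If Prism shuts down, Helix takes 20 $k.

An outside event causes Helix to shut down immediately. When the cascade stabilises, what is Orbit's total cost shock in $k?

Round 1 — Helix shuts down (initial).
  Galeon: +45 → 45 ≥ 30
Round 2 — Galeon shuts down.
  Myriad: +50 → 50 ≥ 40
  Prism: +60 → 60 < 90
Round 3 — Myriad shuts down.
  Orbit: +20 → 20 < 90
  Prism: +70 → 130 ≥ 90
Round 4 — Prism shuts down.
No further shutdowns.

20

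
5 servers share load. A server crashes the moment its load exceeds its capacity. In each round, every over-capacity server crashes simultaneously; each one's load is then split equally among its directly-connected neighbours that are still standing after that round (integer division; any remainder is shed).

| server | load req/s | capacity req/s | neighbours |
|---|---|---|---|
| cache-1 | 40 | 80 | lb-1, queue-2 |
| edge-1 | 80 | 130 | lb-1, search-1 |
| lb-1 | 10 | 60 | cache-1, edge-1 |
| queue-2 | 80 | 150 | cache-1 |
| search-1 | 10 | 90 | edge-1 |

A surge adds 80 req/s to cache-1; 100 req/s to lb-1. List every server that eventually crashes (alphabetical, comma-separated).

Round 1 — cache-1 at 120 > 80; lb-1 at 110 > 60. cache-1, lb-1 crash.
  cache-1 sheds 120 req/s to queue-2: 120 each.
    queue-2: 80+120 = 200 > 150
  lb-1 sheds 110 req/s to edge-1: 110 each.
    edge-1: 80+110 = 190 > 130
Round 2 — edge-1, queue-2 crash.
  edge-1 sheds 190 req/s to search-1: 190 each.
    search-1: 10+190 = 200 > 90
  queue-2 sheds 200 req/s: no online neighbours, lost.
Round 3 — search-1 crashes.
  search-1 sheds 200 req/s: no online neighbours, lost.
No further crashes.

cache-1, edge-1, lb-1, queue-2, search-1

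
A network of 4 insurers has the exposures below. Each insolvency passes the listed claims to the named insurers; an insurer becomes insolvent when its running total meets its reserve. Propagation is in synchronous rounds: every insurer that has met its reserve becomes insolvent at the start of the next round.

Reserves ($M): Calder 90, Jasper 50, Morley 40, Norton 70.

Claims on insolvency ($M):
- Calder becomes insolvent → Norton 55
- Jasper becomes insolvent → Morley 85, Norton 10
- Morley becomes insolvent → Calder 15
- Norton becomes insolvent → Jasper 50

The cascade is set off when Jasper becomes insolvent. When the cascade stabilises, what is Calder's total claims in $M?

15

Round 1 — Jasper becomes insolvent (initial).
  Morley: +85 → 85 ≥ 40
  Norton: +10 → 10 < 70
Round 2 — Morley becomes insolvent.
  Calder: +15 → 15 < 90
No further insolvencies.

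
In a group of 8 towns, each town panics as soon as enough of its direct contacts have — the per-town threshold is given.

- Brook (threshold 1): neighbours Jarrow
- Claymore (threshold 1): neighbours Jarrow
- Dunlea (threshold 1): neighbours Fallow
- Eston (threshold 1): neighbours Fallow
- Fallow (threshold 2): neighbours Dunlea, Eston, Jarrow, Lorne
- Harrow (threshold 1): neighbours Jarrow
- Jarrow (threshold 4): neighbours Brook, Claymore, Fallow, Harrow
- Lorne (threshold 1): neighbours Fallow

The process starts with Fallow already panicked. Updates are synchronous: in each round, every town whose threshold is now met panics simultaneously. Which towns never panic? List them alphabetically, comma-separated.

Round 1 — Fallow panics (initial).
Round 2 — checking thresholds:
  Dunlea: 1 of 1 neighbours ≥ 1, panics.
  Eston: 1 of 1 neighbours ≥ 1, panics.
  Jarrow: 1 of 4 neighbours < 4, holds.
  Lorne: 1 of 1 neighbours ≥ 1, panics.
Round 3 — no new panics; cascade stops.

Brook, Claymore, Harrow, Jarrow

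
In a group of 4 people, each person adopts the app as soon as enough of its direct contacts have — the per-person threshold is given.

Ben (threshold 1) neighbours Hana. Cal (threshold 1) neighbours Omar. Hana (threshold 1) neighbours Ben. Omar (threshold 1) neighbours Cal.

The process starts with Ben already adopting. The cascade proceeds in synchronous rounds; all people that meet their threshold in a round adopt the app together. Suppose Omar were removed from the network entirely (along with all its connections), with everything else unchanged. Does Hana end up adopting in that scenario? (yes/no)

yes

With Omar removed:
Round 1 — Ben adopts the app (initial).
Round 2 — checking thresholds:
  Hana: 1 of 1 neighbours ≥ 1, adopts the app.
Round 3 — no new adoptions; cascade stops.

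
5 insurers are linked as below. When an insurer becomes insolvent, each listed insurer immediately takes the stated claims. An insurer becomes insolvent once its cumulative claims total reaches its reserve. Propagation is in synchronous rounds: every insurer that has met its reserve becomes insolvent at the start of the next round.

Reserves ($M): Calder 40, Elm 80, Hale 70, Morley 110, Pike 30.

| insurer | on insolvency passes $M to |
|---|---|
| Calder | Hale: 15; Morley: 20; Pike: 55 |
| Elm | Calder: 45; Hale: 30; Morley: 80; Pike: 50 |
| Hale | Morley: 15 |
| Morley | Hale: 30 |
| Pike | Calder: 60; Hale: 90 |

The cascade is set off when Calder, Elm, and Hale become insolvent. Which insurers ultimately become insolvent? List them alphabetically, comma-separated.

Calder, Elm, Hale, Morley, Pike

Round 1 — Calder, Elm, Hale become insolvent (initial).
  Morley: +20+80+15 → 115 ≥ 110
  Pike: +55+50 → 105 ≥ 30
Round 2 — Morley, Pike become insolvent.
No further insolvencies.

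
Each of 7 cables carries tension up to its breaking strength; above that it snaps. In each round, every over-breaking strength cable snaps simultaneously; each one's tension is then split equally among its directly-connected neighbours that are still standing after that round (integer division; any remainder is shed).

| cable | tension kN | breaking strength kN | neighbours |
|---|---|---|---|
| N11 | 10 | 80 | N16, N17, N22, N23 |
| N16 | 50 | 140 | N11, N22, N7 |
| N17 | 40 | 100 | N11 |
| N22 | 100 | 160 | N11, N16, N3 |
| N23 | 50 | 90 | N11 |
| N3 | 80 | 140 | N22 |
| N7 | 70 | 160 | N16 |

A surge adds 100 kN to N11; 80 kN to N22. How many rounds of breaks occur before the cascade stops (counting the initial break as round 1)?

Round 1 — N11 at 110 > 80; N22 at 180 > 160. N11, N22 snap.
  N11 sheds 110 kN to N16, N17, N23: 36 each (2 lost).
    N16: 50+36 = 86 ≤ 140
    N17: 40+36 = 76 ≤ 100
    N23: 50+36 = 86 ≤ 90
  N22 sheds 180 kN to N16, N3: 90 each.
    N16: 86+90 = 176 > 140
    N3: 80+90 = 170 > 140
Round 2 — N16, N3 snap.
  N16 sheds 176 kN to N7: 176 each.
    N7: 70+176 = 246 > 160
  N3 sheds 170 kN: no online neighbours, lost.
Round 3 — N7 snaps.
  N7 sheds 246 kN: no online neighbours, lost.
No further breaks.

3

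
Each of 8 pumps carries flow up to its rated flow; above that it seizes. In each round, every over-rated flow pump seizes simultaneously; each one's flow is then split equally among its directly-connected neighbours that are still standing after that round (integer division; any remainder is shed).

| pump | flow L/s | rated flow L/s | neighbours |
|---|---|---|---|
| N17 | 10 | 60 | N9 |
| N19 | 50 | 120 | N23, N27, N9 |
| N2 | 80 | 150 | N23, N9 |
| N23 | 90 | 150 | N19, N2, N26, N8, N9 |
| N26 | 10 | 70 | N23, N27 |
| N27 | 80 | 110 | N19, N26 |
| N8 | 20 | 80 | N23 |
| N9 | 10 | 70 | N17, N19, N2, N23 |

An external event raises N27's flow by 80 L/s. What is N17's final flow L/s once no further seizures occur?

Round 1 — N27 at 160 > 110. N27 seizes.
  N27 sheds 160 L/s to N19, N26: 80 each.
    N19: 50+80 = 130 > 120
    N26: 10+80 = 90 > 70
Round 2 — N19, N26 seize.
  N19 sheds 130 L/s to N23, N9: 65 each.
    N23: 90+65 = 155 > 150
    N9: 10+65 = 75 > 70
  N26 sheds 90 L/s to N23: 90 each.
    N23: 155+90 = 245 > 150
Round 3 — N23, N9 seize.
  N23 sheds 245 L/s to N2, N8: 122 each (1 lost).
    N2: 80+122 = 202 > 150
    N8: 20+122 = 142 > 80
  N9 sheds 75 L/s to N17, N2: 37 each (1 lost).
    N17: 10+37 = 47 ≤ 60
    N2: 202+37 = 239 > 150
Round 4 — N2, N8 seize.
  N2 sheds 239 L/s: no online neighbours, lost.
  N8 sheds 142 L/s: no online neighbours, lost.
No further seizures.

47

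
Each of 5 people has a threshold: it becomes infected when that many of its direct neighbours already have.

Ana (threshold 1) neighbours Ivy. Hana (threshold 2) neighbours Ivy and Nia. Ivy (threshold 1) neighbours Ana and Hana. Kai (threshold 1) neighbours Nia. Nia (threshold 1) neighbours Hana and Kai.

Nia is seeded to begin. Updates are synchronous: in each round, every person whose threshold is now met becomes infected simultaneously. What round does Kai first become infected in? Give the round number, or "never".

Round 1 — Nia becomes infected (initial).
Round 2 — checking thresholds:
  Hana: 1 of 2 neighbours < 2, holds.
  Kai: 1 of 1 neighbours ≥ 1, becomes infected.
Round 3 — no new infections; cascade stops.

2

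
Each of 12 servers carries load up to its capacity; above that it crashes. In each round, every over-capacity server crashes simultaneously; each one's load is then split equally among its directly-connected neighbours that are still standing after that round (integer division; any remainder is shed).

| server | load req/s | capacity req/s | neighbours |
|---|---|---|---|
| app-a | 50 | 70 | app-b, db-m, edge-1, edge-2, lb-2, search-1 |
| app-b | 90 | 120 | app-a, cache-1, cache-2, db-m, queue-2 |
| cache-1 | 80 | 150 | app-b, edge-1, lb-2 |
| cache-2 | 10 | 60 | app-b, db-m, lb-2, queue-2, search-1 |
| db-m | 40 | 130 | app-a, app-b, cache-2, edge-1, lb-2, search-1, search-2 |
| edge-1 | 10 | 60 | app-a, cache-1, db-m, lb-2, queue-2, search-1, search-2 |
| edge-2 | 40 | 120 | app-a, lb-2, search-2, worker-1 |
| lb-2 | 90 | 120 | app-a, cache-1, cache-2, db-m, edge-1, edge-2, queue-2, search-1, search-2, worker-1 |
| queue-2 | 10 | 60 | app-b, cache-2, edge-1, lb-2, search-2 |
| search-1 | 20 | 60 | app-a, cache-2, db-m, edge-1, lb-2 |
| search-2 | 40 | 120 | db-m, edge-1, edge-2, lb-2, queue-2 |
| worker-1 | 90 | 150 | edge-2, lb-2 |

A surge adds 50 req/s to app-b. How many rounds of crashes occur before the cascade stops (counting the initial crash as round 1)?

2

Round 1 — app-b at 140 > 120. app-b crashes.
  app-b sheds 140 req/s to app-a, cache-1, cache-2, db-m, queue-2: 28 each.
    app-a: 50+28 = 78 > 70
    cache-1: 80+28 = 108 ≤ 150
    cache-2: 10+28 = 38 ≤ 60
    db-m: 40+28 = 68 ≤ 130
    queue-2: 10+28 = 38 ≤ 60
Round 2 — app-a crashes.
  app-a sheds 78 req/s to db-m, edge-1, edge-2, lb-2, search-1: 15 each (3 lost).
    db-m: 68+15 = 83 ≤ 130
    edge-1: 10+15 = 25 ≤ 60
    edge-2: 40+15 = 55 ≤ 120
    lb-2: 90+15 = 105 ≤ 120
    search-1: 20+15 = 35 ≤ 60
No further crashes.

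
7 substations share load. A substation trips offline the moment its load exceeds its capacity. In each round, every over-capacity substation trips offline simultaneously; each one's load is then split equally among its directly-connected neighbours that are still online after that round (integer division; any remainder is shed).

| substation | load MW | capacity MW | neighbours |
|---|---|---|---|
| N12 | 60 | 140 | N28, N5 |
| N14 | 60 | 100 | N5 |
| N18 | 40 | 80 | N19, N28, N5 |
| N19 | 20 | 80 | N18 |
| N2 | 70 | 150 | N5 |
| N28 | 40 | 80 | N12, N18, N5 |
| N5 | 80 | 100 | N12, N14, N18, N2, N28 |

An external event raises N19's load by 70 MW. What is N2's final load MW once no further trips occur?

118

Round 1 — N19 at 90 > 80. N19 trips offline.
  N19 sheds 90 MW to N18: 90 each.
    N18: 40+90 = 130 > 80
Round 2 — N18 trips offline.
  N18 sheds 130 MW to N28, N5: 65 each.
    N28: 40+65 = 105 > 80
    N5: 80+65 = 145 > 100
Round 3 — N28, N5 trip offline.
  N28 sheds 105 MW to N12: 105 each.
    N12: 60+105 = 165 > 140
  N5 sheds 145 MW to N12, N14, N2: 48 each (1 lost).
    N12: 165+48 = 213 > 140
    N14: 60+48 = 108 > 100
    N2: 70+48 = 118 ≤ 150
Round 4 — N12, N14 trip offline.
  N12 sheds 213 MW: no online neighbours, lost.
  N14 sheds 108 MW: no online neighbours, lost.
No further trips.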